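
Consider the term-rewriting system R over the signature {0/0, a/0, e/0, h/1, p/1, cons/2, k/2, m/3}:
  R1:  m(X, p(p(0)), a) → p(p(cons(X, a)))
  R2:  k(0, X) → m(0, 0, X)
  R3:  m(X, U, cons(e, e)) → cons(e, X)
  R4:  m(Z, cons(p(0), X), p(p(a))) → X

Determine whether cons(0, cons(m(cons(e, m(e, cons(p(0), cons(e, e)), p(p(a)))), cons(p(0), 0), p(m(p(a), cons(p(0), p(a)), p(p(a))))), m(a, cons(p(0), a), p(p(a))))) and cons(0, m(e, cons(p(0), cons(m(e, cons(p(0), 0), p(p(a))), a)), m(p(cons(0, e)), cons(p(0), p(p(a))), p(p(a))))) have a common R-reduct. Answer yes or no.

yes — NF(t₁) = cons(0, cons(0, a)), NF(t₂) = cons(0, cons(0, a))

Reduce t₁ = cons(0, cons(m(cons(e, m(e, cons(p(0), cons(e, e)), p(p(a)))), cons(p(0), 0), p(m(p(a), cons(p(0), p(a)), p(p(a))))), m(a, cons(p(0), a), p(p(a))))):
1. cons(0, cons(m(cons(e, m(e, cons(p(0), cons(e, e)), p(p(a)))), cons(p(0), 0), p(m(p(a), cons(p(0), p(a)), p(p(a))))), m(a, cons(p(0), a), p(p(a)))))  →  cons(0, cons(m(cons(e, cons(e, e)), cons(p(0), 0), p(m(p(a), cons(p(0), p(a)), p(p(a))))), m(a, cons(p(0), a), p(p(a)))))   [R4 at 2.1.1.2]
2. cons(0, cons(m(cons(e, cons(e, e)), cons(p(0), 0), p(m(p(a), cons(p(0), p(a)), p(p(a))))), m(a, cons(p(0), a), p(p(a)))))  →  cons(0, cons(m(cons(e, cons(e, e)), cons(p(0), 0), p(p(a))), m(a, cons(p(0), a), p(p(a)))))   [R4 at 2.1.3.1]
3. cons(0, cons(m(cons(e, cons(e, e)), cons(p(0), 0), p(p(a))), m(a, cons(p(0), a), p(p(a)))))  →  cons(0, cons(0, m(a, cons(p(0), a), p(p(a)))))   [R4 at 2.1]
4. cons(0, cons(0, m(a, cons(p(0), a), p(p(a)))))  →  cons(0, cons(0, a))   [R4 at 2.2]

Reduce t₂ = cons(0, m(e, cons(p(0), cons(m(e, cons(p(0), 0), p(p(a))), a)), m(p(cons(0, e)), cons(p(0), p(p(a))), p(p(a))))):
1. cons(0, m(e, cons(p(0), cons(m(e, cons(p(0), 0), p(p(a))), a)), m(p(cons(0, e)), cons(p(0), p(p(a))), p(p(a)))))  →  cons(0, m(e, cons(p(0), cons(0, a)), m(p(cons(0, e)), cons(p(0), p(p(a))), p(p(a)))))   [R4 at 2.2.2.1]
2. cons(0, m(e, cons(p(0), cons(0, a)), m(p(cons(0, e)), cons(p(0), p(p(a))), p(p(a)))))  →  cons(0, m(e, cons(p(0), cons(0, a)), p(p(a))))   [R4 at 2.3]
3. cons(0, m(e, cons(p(0), cons(0, a)), p(p(a))))  →  cons(0, cons(0, a))   [R4 at 2]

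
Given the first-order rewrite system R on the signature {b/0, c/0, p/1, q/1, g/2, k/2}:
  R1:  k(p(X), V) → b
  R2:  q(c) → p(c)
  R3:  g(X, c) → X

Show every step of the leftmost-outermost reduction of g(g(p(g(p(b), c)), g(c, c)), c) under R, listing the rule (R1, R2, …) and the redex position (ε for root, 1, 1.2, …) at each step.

p(p(b))

1. g(g(p(g(p(b), c)), g(c, c)), c)  →  g(p(g(p(b), c)), g(c, c))   [R3 at ε]
2. g(p(g(p(b), c)), g(c, c))  →  g(p(p(b)), g(c, c))   [R3 at 1.1]
3. g(p(p(b)), g(c, c))  →  g(p(p(b)), c)   [R3 at 2]
4. g(p(p(b)), c)  →  p(p(b))   [R3 at ε]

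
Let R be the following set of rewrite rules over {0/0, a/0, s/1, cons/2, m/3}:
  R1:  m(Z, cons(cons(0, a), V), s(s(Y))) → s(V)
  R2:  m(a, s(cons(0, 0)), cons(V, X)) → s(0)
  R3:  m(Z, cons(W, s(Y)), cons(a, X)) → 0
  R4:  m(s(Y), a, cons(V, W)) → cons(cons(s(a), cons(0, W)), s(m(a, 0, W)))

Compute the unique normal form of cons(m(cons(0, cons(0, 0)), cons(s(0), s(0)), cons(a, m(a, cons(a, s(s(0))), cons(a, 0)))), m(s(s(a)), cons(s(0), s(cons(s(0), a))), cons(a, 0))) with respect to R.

1. cons(m(cons(0, cons(0, 0)), cons(s(0), s(0)), cons(a, m(a, cons(a, s(s(0))), cons(a, 0)))), m(s(s(a)), cons(s(0), s(cons(s(0), a))), cons(a, 0)))  →  cons(0, m(s(s(a)), cons(s(0), s(cons(s(0), a))), cons(a, 0)))   [R3 at 1]
2. cons(0, m(s(s(a)), cons(s(0), s(cons(s(0), a))), cons(a, 0)))  →  cons(0, 0)   [R3 at 2]

cons(0, 0)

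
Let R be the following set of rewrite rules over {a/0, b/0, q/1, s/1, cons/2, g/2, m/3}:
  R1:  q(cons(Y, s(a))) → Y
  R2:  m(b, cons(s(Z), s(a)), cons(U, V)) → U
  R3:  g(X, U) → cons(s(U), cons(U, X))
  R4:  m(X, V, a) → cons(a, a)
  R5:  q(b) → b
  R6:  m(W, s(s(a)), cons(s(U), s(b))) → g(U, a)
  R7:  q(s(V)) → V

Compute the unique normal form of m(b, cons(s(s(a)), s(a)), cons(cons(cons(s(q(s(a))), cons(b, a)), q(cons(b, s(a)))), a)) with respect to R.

1. m(b, cons(s(s(a)), s(a)), cons(cons(cons(s(q(s(a))), cons(b, a)), q(cons(b, s(a)))), a))  →  cons(cons(s(q(s(a))), cons(b, a)), q(cons(b, s(a))))   [R2 at ε]
2. cons(cons(s(q(s(a))), cons(b, a)), q(cons(b, s(a))))  →  cons(cons(s(a), cons(b, a)), q(cons(b, s(a))))   [R7 at 1.1.1]
3. cons(cons(s(a), cons(b, a)), q(cons(b, s(a))))  →  cons(cons(s(a), cons(b, a)), b)   [R1 at 2]

cons(cons(s(a), cons(b, a)), b)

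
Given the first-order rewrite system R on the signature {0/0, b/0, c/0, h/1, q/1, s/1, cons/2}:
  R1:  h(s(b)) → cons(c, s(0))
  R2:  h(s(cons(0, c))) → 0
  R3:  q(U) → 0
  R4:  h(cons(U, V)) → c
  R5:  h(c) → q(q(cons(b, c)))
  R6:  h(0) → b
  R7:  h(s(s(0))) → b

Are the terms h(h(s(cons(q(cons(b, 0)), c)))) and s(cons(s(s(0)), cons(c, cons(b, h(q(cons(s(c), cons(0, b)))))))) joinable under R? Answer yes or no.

Reduce t₁ = h(h(s(cons(q(cons(b, 0)), c)))):
1. h(h(s(cons(q(cons(b, 0)), c))))  →  h(h(s(cons(0, c))))   [R3 at 1.1.1.1]
2. h(h(s(cons(0, c))))  →  h(0)   [R2 at 1]
3. h(0)  →  b   [R6 at ε]

Reduce t₂ = s(cons(s(s(0)), cons(c, cons(b, h(q(cons(s(c), cons(0, b)))))))):
1. s(cons(s(s(0)), cons(c, cons(b, h(q(cons(s(c), cons(0, b))))))))  →  s(cons(s(s(0)), cons(c, cons(b, h(0)))))   [R3 at 1.2.2.2.1]
2. s(cons(s(s(0)), cons(c, cons(b, h(0)))))  →  s(cons(s(s(0)), cons(c, cons(b, b))))   [R6 at 1.2.2.2]

no — NF(t₁) = b, NF(t₂) = s(cons(s(s(0)), cons(c, cons(b, b))))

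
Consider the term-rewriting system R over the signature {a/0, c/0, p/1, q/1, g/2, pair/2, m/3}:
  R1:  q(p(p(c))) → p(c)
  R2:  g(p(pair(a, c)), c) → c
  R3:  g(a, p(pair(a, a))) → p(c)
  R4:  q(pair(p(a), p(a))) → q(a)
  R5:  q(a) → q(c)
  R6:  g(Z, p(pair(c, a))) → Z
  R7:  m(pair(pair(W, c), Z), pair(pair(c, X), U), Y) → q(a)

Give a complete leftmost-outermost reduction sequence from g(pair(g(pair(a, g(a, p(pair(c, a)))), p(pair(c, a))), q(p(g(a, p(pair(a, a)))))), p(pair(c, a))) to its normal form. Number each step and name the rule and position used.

1. g(pair(g(pair(a, g(a, p(pair(c, a)))), p(pair(c, a))), q(p(g(a, p(pair(a, a)))))), p(pair(c, a)))  →  pair(g(pair(a, g(a, p(pair(c, a)))), p(pair(c, a))), q(p(g(a, p(pair(a, a))))))   [R6 at ε]
2. pair(g(pair(a, g(a, p(pair(c, a)))), p(pair(c, a))), q(p(g(a, p(pair(a, a))))))  →  pair(pair(a, g(a, p(pair(c, a)))), q(p(g(a, p(pair(a, a))))))   [R6 at 1]
3. pair(pair(a, g(a, p(pair(c, a)))), q(p(g(a, p(pair(a, a))))))  →  pair(pair(a, a), q(p(g(a, p(pair(a, a))))))   [R6 at 1.2]
4. pair(pair(a, a), q(p(g(a, p(pair(a, a))))))  →  pair(pair(a, a), q(p(p(c))))   [R3 at 2.1.1]
5. pair(pair(a, a), q(p(p(c))))  →  pair(pair(a, a), p(c))   [R1 at 2]

pair(pair(a, a), p(c))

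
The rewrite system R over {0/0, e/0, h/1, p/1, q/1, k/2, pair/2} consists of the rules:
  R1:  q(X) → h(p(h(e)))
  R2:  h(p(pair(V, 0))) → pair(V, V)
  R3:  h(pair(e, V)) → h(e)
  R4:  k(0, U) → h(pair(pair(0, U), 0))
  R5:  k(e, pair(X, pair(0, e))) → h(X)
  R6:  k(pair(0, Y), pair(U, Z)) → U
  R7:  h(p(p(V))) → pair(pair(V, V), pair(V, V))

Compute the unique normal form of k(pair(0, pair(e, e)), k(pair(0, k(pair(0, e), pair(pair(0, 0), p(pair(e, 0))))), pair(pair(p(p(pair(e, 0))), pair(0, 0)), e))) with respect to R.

p(p(pair(e, 0)))

1. k(pair(0, pair(e, e)), k(pair(0, k(pair(0, e), pair(pair(0, 0), p(pair(e, 0))))), pair(pair(p(p(pair(e, 0))), pair(0, 0)), e)))  →  k(pair(0, pair(e, e)), pair(p(p(pair(e, 0))), pair(0, 0)))   [R6 at 2]
2. k(pair(0, pair(e, e)), pair(p(p(pair(e, 0))), pair(0, 0)))  →  p(p(pair(e, 0)))   [R6 at ε]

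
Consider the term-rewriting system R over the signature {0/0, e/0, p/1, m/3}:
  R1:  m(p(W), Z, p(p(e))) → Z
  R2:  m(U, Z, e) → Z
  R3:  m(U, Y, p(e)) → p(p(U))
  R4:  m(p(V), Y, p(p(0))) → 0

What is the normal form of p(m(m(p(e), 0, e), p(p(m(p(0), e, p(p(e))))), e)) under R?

p(p(p(e)))

1. p(m(m(p(e), 0, e), p(p(m(p(0), e, p(p(e))))), e))  →  p(p(p(m(p(0), e, p(p(e))))))   [R2 at 1]
2. p(p(p(m(p(0), e, p(p(e))))))  →  p(p(p(e)))   [R1 at 1.1.1]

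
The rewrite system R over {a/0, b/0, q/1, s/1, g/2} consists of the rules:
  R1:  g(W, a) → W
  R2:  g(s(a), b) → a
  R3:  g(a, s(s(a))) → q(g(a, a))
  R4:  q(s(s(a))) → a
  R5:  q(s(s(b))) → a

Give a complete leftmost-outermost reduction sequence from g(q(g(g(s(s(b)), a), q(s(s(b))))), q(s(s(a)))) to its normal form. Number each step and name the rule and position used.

1. g(q(g(g(s(s(b)), a), q(s(s(b))))), q(s(s(a))))  →  g(q(g(s(s(b)), q(s(s(b))))), q(s(s(a))))   [R1 at 1.1.1]
2. g(q(g(s(s(b)), q(s(s(b))))), q(s(s(a))))  →  g(q(g(s(s(b)), a)), q(s(s(a))))   [R5 at 1.1.2]
3. g(q(g(s(s(b)), a)), q(s(s(a))))  →  g(q(s(s(b))), q(s(s(a))))   [R1 at 1.1]
4. g(q(s(s(b))), q(s(s(a))))  →  g(a, q(s(s(a))))   [R5 at 1]
5. g(a, q(s(s(a))))  →  g(a, a)   [R4 at 2]
6. g(a, a)  →  a   [R1 at ε]

a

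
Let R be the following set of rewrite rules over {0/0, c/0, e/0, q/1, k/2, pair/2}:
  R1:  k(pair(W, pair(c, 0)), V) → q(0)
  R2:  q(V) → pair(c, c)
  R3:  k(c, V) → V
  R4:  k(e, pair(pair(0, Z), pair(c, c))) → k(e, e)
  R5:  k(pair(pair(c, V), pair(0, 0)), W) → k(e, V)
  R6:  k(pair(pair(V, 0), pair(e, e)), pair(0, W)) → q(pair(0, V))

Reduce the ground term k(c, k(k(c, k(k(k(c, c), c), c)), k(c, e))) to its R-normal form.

e

1. k(c, k(k(c, k(k(k(c, c), c), c)), k(c, e)))  →  k(k(c, k(k(k(c, c), c), c)), k(c, e))   [R3 at ε]
2. k(k(c, k(k(k(c, c), c), c)), k(c, e))  →  k(k(k(k(c, c), c), c), k(c, e))   [R3 at 1]
3. k(k(k(k(c, c), c), c), k(c, e))  →  k(k(k(c, c), c), k(c, e))   [R3 at 1.1.1]
4. k(k(k(c, c), c), k(c, e))  →  k(k(c, c), k(c, e))   [R3 at 1.1]
5. k(k(c, c), k(c, e))  →  k(c, k(c, e))   [R3 at 1]
6. k(c, k(c, e))  →  k(c, e)   [R3 at ε]
7. k(c, e)  →  e   [R3 at ε]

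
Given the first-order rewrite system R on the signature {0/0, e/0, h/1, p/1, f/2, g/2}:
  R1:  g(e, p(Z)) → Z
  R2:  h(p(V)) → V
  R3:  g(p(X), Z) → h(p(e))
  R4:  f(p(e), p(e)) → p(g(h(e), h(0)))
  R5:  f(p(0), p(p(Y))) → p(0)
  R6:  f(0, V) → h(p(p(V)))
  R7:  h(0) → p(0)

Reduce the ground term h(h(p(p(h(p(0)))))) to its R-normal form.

1. h(h(p(p(h(p(0))))))  →  h(p(h(p(0))))   [R2 at 1]
2. h(p(h(p(0))))  →  h(p(0))   [R2 at ε]
3. h(p(0))  →  0   [R2 at ε]

0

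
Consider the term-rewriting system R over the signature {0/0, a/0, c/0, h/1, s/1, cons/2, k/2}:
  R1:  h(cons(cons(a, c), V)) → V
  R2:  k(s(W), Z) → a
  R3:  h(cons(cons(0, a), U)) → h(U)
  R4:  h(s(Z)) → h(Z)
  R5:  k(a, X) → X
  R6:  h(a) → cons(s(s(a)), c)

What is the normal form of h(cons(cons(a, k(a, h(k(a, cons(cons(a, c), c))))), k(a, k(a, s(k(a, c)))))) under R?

s(c)

1. h(cons(cons(a, k(a, h(k(a, cons(cons(a, c), c))))), k(a, k(a, s(k(a, c))))))  →  h(cons(cons(a, h(k(a, cons(cons(a, c), c)))), k(a, k(a, s(k(a, c))))))   [R5 at 1.1.2]
2. h(cons(cons(a, h(k(a, cons(cons(a, c), c)))), k(a, k(a, s(k(a, c))))))  →  h(cons(cons(a, h(cons(cons(a, c), c))), k(a, k(a, s(k(a, c))))))   [R5 at 1.1.2.1]
3. h(cons(cons(a, h(cons(cons(a, c), c))), k(a, k(a, s(k(a, c))))))  →  h(cons(cons(a, c), k(a, k(a, s(k(a, c))))))   [R1 at 1.1.2]
4. h(cons(cons(a, c), k(a, k(a, s(k(a, c))))))  →  k(a, k(a, s(k(a, c))))   [R1 at ε]
5. k(a, k(a, s(k(a, c))))  →  k(a, s(k(a, c)))   [R5 at ε]
6. k(a, s(k(a, c)))  →  s(k(a, c))   [R5 at ε]
7. s(k(a, c))  →  s(c)   [R5 at 1]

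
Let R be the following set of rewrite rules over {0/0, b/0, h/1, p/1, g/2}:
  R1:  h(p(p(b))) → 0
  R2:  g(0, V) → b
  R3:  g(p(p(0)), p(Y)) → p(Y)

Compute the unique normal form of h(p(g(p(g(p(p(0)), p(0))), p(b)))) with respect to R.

1. h(p(g(p(g(p(p(0)), p(0))), p(b))))  →  h(p(g(p(p(0)), p(b))))   [R3 at 1.1.1.1]
2. h(p(g(p(p(0)), p(b))))  →  h(p(p(b)))   [R3 at 1.1]
3. h(p(p(b)))  →  0   [R1 at ε]

0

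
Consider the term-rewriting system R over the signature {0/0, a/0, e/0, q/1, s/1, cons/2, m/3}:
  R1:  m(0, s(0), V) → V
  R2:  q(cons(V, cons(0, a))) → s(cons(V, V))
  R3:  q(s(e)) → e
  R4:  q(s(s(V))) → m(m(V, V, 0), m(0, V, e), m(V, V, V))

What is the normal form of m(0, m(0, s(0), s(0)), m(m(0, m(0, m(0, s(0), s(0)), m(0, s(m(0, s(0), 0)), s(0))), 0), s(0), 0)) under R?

1. m(0, m(0, s(0), s(0)), m(m(0, m(0, m(0, s(0), s(0)), m(0, s(m(0, s(0), 0)), s(0))), 0), s(0), 0))  →  m(0, s(0), m(m(0, m(0, m(0, s(0), s(0)), m(0, s(m(0, s(0), 0)), s(0))), 0), s(0), 0))   [R1 at 2]
2. m(0, s(0), m(m(0, m(0, m(0, s(0), s(0)), m(0, s(m(0, s(0), 0)), s(0))), 0), s(0), 0))  →  m(m(0, m(0, m(0, s(0), s(0)), m(0, s(m(0, s(0), 0)), s(0))), 0), s(0), 0)   [R1 at ε]
3. m(m(0, m(0, m(0, s(0), s(0)), m(0, s(m(0, s(0), 0)), s(0))), 0), s(0), 0)  →  m(m(0, m(0, s(0), m(0, s(m(0, s(0), 0)), s(0))), 0), s(0), 0)   [R1 at 1.2.2]
4. m(m(0, m(0, s(0), m(0, s(m(0, s(0), 0)), s(0))), 0), s(0), 0)  →  m(m(0, m(0, s(m(0, s(0), 0)), s(0)), 0), s(0), 0)   [R1 at 1.2]
5. m(m(0, m(0, s(m(0, s(0), 0)), s(0)), 0), s(0), 0)  →  m(m(0, m(0, s(0), s(0)), 0), s(0), 0)   [R1 at 1.2.2.1]
6. m(m(0, m(0, s(0), s(0)), 0), s(0), 0)  →  m(m(0, s(0), 0), s(0), 0)   [R1 at 1.2]
7. m(m(0, s(0), 0), s(0), 0)  →  m(0, s(0), 0)   [R1 at 1]
8. m(0, s(0), 0)  →  0   [R1 at ε]

0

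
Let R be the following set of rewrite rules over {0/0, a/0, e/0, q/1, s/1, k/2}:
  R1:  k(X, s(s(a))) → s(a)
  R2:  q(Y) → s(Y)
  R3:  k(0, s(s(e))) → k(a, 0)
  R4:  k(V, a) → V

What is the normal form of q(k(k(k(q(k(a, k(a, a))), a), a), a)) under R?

s(s(a))

1. q(k(k(k(q(k(a, k(a, a))), a), a), a))  →  s(k(k(k(q(k(a, k(a, a))), a), a), a))   [R2 at ε]
2. s(k(k(k(q(k(a, k(a, a))), a), a), a))  →  s(k(k(q(k(a, k(a, a))), a), a))   [R4 at 1]
3. s(k(k(q(k(a, k(a, a))), a), a))  →  s(k(q(k(a, k(a, a))), a))   [R4 at 1]
4. s(k(q(k(a, k(a, a))), a))  →  s(q(k(a, k(a, a))))   [R4 at 1]
5. s(q(k(a, k(a, a))))  →  s(s(k(a, k(a, a))))   [R2 at 1]
6. s(s(k(a, k(a, a))))  →  s(s(k(a, a)))   [R4 at 1.1.2]
7. s(s(k(a, a)))  →  s(s(a))   [R4 at 1.1]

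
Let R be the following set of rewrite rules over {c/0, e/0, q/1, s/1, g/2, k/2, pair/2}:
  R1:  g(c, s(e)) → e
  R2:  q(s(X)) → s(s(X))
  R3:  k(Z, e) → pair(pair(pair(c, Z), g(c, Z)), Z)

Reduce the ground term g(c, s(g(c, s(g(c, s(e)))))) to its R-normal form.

1. g(c, s(g(c, s(g(c, s(e))))))  →  g(c, s(g(c, s(e))))   [R1 at 2.1.2.1]
2. g(c, s(g(c, s(e))))  →  g(c, s(e))   [R1 at 2.1]
3. g(c, s(e))  →  e   [R1 at ε]

e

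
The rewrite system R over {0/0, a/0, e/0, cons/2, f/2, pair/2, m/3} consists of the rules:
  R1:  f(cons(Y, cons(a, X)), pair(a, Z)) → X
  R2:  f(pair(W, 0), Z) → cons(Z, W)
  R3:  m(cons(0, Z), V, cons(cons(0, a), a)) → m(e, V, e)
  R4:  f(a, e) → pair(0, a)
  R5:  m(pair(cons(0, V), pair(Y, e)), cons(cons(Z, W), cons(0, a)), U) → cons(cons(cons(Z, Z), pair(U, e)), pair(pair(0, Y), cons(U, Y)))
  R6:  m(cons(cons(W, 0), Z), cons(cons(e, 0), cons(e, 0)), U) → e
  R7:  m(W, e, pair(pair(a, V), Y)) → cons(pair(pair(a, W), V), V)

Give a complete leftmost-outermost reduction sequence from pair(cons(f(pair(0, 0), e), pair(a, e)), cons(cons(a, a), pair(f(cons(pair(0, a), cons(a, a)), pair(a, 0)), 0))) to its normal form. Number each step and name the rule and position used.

pair(cons(cons(e, 0), pair(a, e)), cons(cons(a, a), pair(a, 0)))

1. pair(cons(f(pair(0, 0), e), pair(a, e)), cons(cons(a, a), pair(f(cons(pair(0, a), cons(a, a)), pair(a, 0)), 0)))  →  pair(cons(cons(e, 0), pair(a, e)), cons(cons(a, a), pair(f(cons(pair(0, a), cons(a, a)), pair(a, 0)), 0)))   [R2 at 1.1]
2. pair(cons(cons(e, 0), pair(a, e)), cons(cons(a, a), pair(f(cons(pair(0, a), cons(a, a)), pair(a, 0)), 0)))  →  pair(cons(cons(e, 0), pair(a, e)), cons(cons(a, a), pair(a, 0)))   [R1 at 2.2.1]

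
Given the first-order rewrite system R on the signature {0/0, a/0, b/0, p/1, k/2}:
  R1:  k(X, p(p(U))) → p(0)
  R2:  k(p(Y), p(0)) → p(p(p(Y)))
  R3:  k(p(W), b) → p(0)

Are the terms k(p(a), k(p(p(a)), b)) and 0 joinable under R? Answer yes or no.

no — NF(t₁) = p(p(p(a))), NF(t₂) = 0

Reduce t₁ = k(p(a), k(p(p(a)), b)):
1. k(p(a), k(p(p(a)), b))  →  k(p(a), p(0))   [R3 at 2]
2. k(p(a), p(0))  →  p(p(p(a)))   [R2 at ε]

Reduce t₂ = 0:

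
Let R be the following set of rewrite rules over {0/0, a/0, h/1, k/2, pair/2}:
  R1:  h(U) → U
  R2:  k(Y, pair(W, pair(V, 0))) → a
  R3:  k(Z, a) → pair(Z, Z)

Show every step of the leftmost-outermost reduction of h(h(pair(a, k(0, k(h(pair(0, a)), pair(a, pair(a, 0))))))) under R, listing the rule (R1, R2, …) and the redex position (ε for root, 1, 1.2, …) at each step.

pair(a, pair(0, 0))

1. h(h(pair(a, k(0, k(h(pair(0, a)), pair(a, pair(a, 0)))))))  →  h(pair(a, k(0, k(h(pair(0, a)), pair(a, pair(a, 0))))))   [R1 at ε]
2. h(pair(a, k(0, k(h(pair(0, a)), pair(a, pair(a, 0))))))  →  pair(a, k(0, k(h(pair(0, a)), pair(a, pair(a, 0)))))   [R1 at ε]
3. pair(a, k(0, k(h(pair(0, a)), pair(a, pair(a, 0)))))  →  pair(a, k(0, a))   [R2 at 2.2]
4. pair(a, k(0, a))  →  pair(a, pair(0, 0))   [R3 at 2]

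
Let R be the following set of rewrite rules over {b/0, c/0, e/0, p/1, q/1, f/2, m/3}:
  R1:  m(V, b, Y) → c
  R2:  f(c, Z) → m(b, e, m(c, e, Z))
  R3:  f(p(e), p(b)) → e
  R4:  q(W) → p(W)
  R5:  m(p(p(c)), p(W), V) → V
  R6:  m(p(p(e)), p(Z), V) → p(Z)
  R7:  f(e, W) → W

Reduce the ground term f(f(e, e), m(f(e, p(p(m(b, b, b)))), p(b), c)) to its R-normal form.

c

1. f(f(e, e), m(f(e, p(p(m(b, b, b)))), p(b), c))  →  f(e, m(f(e, p(p(m(b, b, b)))), p(b), c))   [R7 at 1]
2. f(e, m(f(e, p(p(m(b, b, b)))), p(b), c))  →  m(f(e, p(p(m(b, b, b)))), p(b), c)   [R7 at ε]
3. m(f(e, p(p(m(b, b, b)))), p(b), c)  →  m(p(p(m(b, b, b))), p(b), c)   [R7 at 1]
4. m(p(p(m(b, b, b))), p(b), c)  →  m(p(p(c)), p(b), c)   [R1 at 1.1.1]
5. m(p(p(c)), p(b), c)  →  c   [R5 at ε]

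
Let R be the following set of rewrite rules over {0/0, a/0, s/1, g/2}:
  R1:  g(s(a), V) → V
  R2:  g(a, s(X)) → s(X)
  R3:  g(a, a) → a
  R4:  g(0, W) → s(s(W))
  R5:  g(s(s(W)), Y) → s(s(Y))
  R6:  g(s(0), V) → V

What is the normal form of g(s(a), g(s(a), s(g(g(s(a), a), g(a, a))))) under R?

s(a)

1. g(s(a), g(s(a), s(g(g(s(a), a), g(a, a)))))  →  g(s(a), s(g(g(s(a), a), g(a, a))))   [R1 at ε]
2. g(s(a), s(g(g(s(a), a), g(a, a))))  →  s(g(g(s(a), a), g(a, a)))   [R1 at ε]
3. s(g(g(s(a), a), g(a, a)))  →  s(g(a, g(a, a)))   [R1 at 1.1]
4. s(g(a, g(a, a)))  →  s(g(a, a))   [R3 at 1.2]
5. s(g(a, a))  →  s(a)   [R3 at 1]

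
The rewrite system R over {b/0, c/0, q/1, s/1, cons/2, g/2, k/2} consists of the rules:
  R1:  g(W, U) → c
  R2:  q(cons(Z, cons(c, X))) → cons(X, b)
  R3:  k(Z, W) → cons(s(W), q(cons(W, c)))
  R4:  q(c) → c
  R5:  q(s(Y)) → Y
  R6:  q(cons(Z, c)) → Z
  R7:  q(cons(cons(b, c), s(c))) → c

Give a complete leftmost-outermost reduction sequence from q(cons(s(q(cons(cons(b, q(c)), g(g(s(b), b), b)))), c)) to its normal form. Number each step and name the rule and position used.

1. q(cons(s(q(cons(cons(b, q(c)), g(g(s(b), b), b)))), c))  →  s(q(cons(cons(b, q(c)), g(g(s(b), b), b))))   [R6 at ε]
2. s(q(cons(cons(b, q(c)), g(g(s(b), b), b))))  →  s(q(cons(cons(b, c), g(g(s(b), b), b))))   [R4 at 1.1.1.2]
3. s(q(cons(cons(b, c), g(g(s(b), b), b))))  →  s(q(cons(cons(b, c), c)))   [R1 at 1.1.2]
4. s(q(cons(cons(b, c), c)))  →  s(cons(b, c))   [R6 at 1]

s(cons(b, c))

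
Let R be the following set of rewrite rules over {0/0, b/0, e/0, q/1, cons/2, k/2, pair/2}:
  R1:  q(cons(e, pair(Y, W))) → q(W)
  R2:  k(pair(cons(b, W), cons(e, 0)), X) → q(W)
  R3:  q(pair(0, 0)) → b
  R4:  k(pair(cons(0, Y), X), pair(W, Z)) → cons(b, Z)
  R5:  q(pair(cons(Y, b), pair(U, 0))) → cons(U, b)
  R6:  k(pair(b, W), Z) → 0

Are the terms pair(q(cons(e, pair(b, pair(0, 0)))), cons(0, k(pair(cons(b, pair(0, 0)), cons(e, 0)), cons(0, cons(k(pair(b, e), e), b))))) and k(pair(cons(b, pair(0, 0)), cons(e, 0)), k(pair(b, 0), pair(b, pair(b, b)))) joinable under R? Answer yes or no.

no — NF(t₁) = pair(b, cons(0, b)), NF(t₂) = b

Reduce t₁ = pair(q(cons(e, pair(b, pair(0, 0)))), cons(0, k(pair(cons(b, pair(0, 0)), cons(e, 0)), cons(0, cons(k(pair(b, e), e), b))))):
1. pair(q(cons(e, pair(b, pair(0, 0)))), cons(0, k(pair(cons(b, pair(0, 0)), cons(e, 0)), cons(0, cons(k(pair(b, e), e), b)))))  →  pair(q(pair(0, 0)), cons(0, k(pair(cons(b, pair(0, 0)), cons(e, 0)), cons(0, cons(k(pair(b, e), e), b)))))   [R1 at 1]
2. pair(q(pair(0, 0)), cons(0, k(pair(cons(b, pair(0, 0)), cons(e, 0)), cons(0, cons(k(pair(b, e), e), b)))))  →  pair(b, cons(0, k(pair(cons(b, pair(0, 0)), cons(e, 0)), cons(0, cons(k(pair(b, e), e), b)))))   [R3 at 1]
3. pair(b, cons(0, k(pair(cons(b, pair(0, 0)), cons(e, 0)), cons(0, cons(k(pair(b, e), e), b)))))  →  pair(b, cons(0, q(pair(0, 0))))   [R2 at 2.2]
4. pair(b, cons(0, q(pair(0, 0))))  →  pair(b, cons(0, b))   [R3 at 2.2]

Reduce t₂ = k(pair(cons(b, pair(0, 0)), cons(e, 0)), k(pair(b, 0), pair(b, pair(b, b)))):
1. k(pair(cons(b, pair(0, 0)), cons(e, 0)), k(pair(b, 0), pair(b, pair(b, b))))  →  q(pair(0, 0))   [R2 at ε]
2. q(pair(0, 0))  →  b   [R3 at ε]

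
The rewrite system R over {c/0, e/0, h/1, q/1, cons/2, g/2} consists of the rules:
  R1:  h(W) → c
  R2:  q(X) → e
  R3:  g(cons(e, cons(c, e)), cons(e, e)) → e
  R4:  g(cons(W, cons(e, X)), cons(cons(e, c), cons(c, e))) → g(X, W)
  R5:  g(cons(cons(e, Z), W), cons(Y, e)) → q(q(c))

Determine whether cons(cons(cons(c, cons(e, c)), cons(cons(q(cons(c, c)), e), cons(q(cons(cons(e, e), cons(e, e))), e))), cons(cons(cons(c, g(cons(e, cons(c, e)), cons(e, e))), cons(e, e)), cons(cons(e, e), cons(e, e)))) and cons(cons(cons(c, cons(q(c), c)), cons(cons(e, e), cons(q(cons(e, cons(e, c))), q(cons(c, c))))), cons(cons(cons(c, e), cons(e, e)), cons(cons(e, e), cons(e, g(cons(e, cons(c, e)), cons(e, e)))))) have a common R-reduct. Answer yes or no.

Reduce t₁ = cons(cons(cons(c, cons(e, c)), cons(cons(q(cons(c, c)), e), cons(q(cons(cons(e, e), cons(e, e))), e))), cons(cons(cons(c, g(cons(e, cons(c, e)), cons(e, e))), cons(e, e)), cons(cons(e, e), cons(e, e)))):
1. cons(cons(cons(c, cons(e, c)), cons(cons(q(cons(c, c)), e), cons(q(cons(cons(e, e), cons(e, e))), e))), cons(cons(cons(c, g(cons(e, cons(c, e)), cons(e, e))), cons(e, e)), cons(cons(e, e), cons(e, e))))  →  cons(cons(cons(c, cons(e, c)), cons(cons(e, e), cons(q(cons(cons(e, e), cons(e, e))), e))), cons(cons(cons(c, g(cons(e, cons(c, e)), cons(e, e))), cons(e, e)), cons(cons(e, e), cons(e, e))))   [R2 at 1.2.1.1]
2. cons(cons(cons(c, cons(e, c)), cons(cons(e, e), cons(q(cons(cons(e, e), cons(e, e))), e))), cons(cons(cons(c, g(cons(e, cons(c, e)), cons(e, e))), cons(e, e)), cons(cons(e, e), cons(e, e))))  →  cons(cons(cons(c, cons(e, c)), cons(cons(e, e), cons(e, e))), cons(cons(cons(c, g(cons(e, cons(c, e)), cons(e, e))), cons(e, e)), cons(cons(e, e), cons(e, e))))   [R2 at 1.2.2.1]
3. cons(cons(cons(c, cons(e, c)), cons(cons(e, e), cons(e, e))), cons(cons(cons(c, g(cons(e, cons(c, e)), cons(e, e))), cons(e, e)), cons(cons(e, e), cons(e, e))))  →  cons(cons(cons(c, cons(e, c)), cons(cons(e, e), cons(e, e))), cons(cons(cons(c, e), cons(e, e)), cons(cons(e, e), cons(e, e))))   [R3 at 2.1.1.2]

Reduce t₂ = cons(cons(cons(c, cons(q(c), c)), cons(cons(e, e), cons(q(cons(e, cons(e, c))), q(cons(c, c))))), cons(cons(cons(c, e), cons(e, e)), cons(cons(e, e), cons(e, g(cons(e, cons(c, e)), cons(e, e)))))):
1. cons(cons(cons(c, cons(q(c), c)), cons(cons(e, e), cons(q(cons(e, cons(e, c))), q(cons(c, c))))), cons(cons(cons(c, e), cons(e, e)), cons(cons(e, e), cons(e, g(cons(e, cons(c, e)), cons(e, e))))))  →  cons(cons(cons(c, cons(e, c)), cons(cons(e, e), cons(q(cons(e, cons(e, c))), q(cons(c, c))))), cons(cons(cons(c, e), cons(e, e)), cons(cons(e, e), cons(e, g(cons(e, cons(c, e)), cons(e, e))))))   [R2 at 1.1.2.1]
2. cons(cons(cons(c, cons(e, c)), cons(cons(e, e), cons(q(cons(e, cons(e, c))), q(cons(c, c))))), cons(cons(cons(c, e), cons(e, e)), cons(cons(e, e), cons(e, g(cons(e, cons(c, e)), cons(e, e))))))  →  cons(cons(cons(c, cons(e, c)), cons(cons(e, e), cons(e, q(cons(c, c))))), cons(cons(cons(c, e), cons(e, e)), cons(cons(e, e), cons(e, g(cons(e, cons(c, e)), cons(e, e))))))   [R2 at 1.2.2.1]
3. cons(cons(cons(c, cons(e, c)), cons(cons(e, e), cons(e, q(cons(c, c))))), cons(cons(cons(c, e), cons(e, e)), cons(cons(e, e), cons(e, g(cons(e, cons(c, e)), cons(e, e))))))  →  cons(cons(cons(c, cons(e, c)), cons(cons(e, e), cons(e, e))), cons(cons(cons(c, e), cons(e, e)), cons(cons(e, e), cons(e, g(cons(e, cons(c, e)), cons(e, e))))))   [R2 at 1.2.2.2]
4. cons(cons(cons(c, cons(e, c)), cons(cons(e, e), cons(e, e))), cons(cons(cons(c, e), cons(e, e)), cons(cons(e, e), cons(e, g(cons(e, cons(c, e)), cons(e, e))))))  →  cons(cons(cons(c, cons(e, c)), cons(cons(e, e), cons(e, e))), cons(cons(cons(c, e), cons(e, e)), cons(cons(e, e), cons(e, e))))   [R3 at 2.2.2.2]

yes — NF(t₁) = cons(cons(cons(c, cons(e, c)), cons(cons(e, e), cons(e, e))), cons(cons(cons(c, e), cons(e, e)), cons(cons(e, e), cons(e, e)))), NF(t₂) = cons(cons(cons(c, cons(e, c)), cons(cons(e, e), cons(e, e))), cons(cons(cons(c, e), cons(e, e)), cons(cons(e, e), cons(e, e))))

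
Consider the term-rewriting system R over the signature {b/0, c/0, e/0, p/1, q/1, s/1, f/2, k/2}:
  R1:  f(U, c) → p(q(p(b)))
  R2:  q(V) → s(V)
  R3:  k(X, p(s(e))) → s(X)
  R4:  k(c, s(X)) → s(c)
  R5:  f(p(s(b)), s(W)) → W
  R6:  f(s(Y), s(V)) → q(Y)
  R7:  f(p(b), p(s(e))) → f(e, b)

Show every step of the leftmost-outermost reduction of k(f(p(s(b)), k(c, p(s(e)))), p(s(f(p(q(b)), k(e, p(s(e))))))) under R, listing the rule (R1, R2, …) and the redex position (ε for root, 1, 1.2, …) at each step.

1. k(f(p(s(b)), k(c, p(s(e)))), p(s(f(p(q(b)), k(e, p(s(e)))))))  →  k(f(p(s(b)), s(c)), p(s(f(p(q(b)), k(e, p(s(e)))))))   [R3 at 1.2]
2. k(f(p(s(b)), s(c)), p(s(f(p(q(b)), k(e, p(s(e)))))))  →  k(c, p(s(f(p(q(b)), k(e, p(s(e)))))))   [R5 at 1]
3. k(c, p(s(f(p(q(b)), k(e, p(s(e)))))))  →  k(c, p(s(f(p(s(b)), k(e, p(s(e)))))))   [R2 at 2.1.1.1.1]
4. k(c, p(s(f(p(s(b)), k(e, p(s(e)))))))  →  k(c, p(s(f(p(s(b)), s(e)))))   [R3 at 2.1.1.2]
5. k(c, p(s(f(p(s(b)), s(e)))))  →  k(c, p(s(e)))   [R5 at 2.1.1]
6. k(c, p(s(e)))  →  s(c)   [R3 at ε]

s(c)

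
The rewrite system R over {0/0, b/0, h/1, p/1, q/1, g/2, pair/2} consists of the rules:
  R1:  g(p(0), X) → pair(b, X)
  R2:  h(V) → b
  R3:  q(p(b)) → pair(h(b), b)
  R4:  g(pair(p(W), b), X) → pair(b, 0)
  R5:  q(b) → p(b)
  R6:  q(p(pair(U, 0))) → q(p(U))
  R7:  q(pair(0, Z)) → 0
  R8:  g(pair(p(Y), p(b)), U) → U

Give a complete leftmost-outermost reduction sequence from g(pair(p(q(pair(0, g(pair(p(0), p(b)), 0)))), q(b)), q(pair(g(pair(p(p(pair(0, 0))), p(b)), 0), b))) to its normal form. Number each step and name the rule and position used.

1. g(pair(p(q(pair(0, g(pair(p(0), p(b)), 0)))), q(b)), q(pair(g(pair(p(p(pair(0, 0))), p(b)), 0), b)))  →  g(pair(p(0), q(b)), q(pair(g(pair(p(p(pair(0, 0))), p(b)), 0), b)))   [R7 at 1.1.1]
2. g(pair(p(0), q(b)), q(pair(g(pair(p(p(pair(0, 0))), p(b)), 0), b)))  →  g(pair(p(0), p(b)), q(pair(g(pair(p(p(pair(0, 0))), p(b)), 0), b)))   [R5 at 1.2]
3. g(pair(p(0), p(b)), q(pair(g(pair(p(p(pair(0, 0))), p(b)), 0), b)))  →  q(pair(g(pair(p(p(pair(0, 0))), p(b)), 0), b))   [R8 at ε]
4. q(pair(g(pair(p(p(pair(0, 0))), p(b)), 0), b))  →  q(pair(0, b))   [R8 at 1.1]
5. q(pair(0, b))  →  0   [R7 at ε]

0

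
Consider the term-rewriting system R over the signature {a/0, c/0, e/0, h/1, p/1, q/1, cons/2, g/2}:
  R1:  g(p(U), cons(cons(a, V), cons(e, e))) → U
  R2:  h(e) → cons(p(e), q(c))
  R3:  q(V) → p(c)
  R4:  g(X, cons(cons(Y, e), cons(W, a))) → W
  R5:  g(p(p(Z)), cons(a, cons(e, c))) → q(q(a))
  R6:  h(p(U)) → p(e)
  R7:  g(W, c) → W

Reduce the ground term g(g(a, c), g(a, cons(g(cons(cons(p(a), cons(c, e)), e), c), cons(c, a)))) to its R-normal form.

1. g(g(a, c), g(a, cons(g(cons(cons(p(a), cons(c, e)), e), c), cons(c, a))))  →  g(a, g(a, cons(g(cons(cons(p(a), cons(c, e)), e), c), cons(c, a))))   [R7 at 1]
2. g(a, g(a, cons(g(cons(cons(p(a), cons(c, e)), e), c), cons(c, a))))  →  g(a, g(a, cons(cons(cons(p(a), cons(c, e)), e), cons(c, a))))   [R7 at 2.2.1]
3. g(a, g(a, cons(cons(cons(p(a), cons(c, e)), e), cons(c, a))))  →  g(a, c)   [R4 at 2]
4. g(a, c)  →  a   [R7 at ε]

a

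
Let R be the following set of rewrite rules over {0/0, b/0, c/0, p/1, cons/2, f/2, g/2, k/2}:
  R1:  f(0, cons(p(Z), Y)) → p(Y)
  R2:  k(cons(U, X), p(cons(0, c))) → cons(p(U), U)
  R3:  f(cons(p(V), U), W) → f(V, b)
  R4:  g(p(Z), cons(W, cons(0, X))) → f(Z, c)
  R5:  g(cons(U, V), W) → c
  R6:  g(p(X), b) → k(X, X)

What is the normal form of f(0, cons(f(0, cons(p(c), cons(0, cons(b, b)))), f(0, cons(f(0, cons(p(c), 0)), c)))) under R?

1. f(0, cons(f(0, cons(p(c), cons(0, cons(b, b)))), f(0, cons(f(0, cons(p(c), 0)), c))))  →  f(0, cons(p(cons(0, cons(b, b))), f(0, cons(f(0, cons(p(c), 0)), c))))   [R1 at 2.1]
2. f(0, cons(p(cons(0, cons(b, b))), f(0, cons(f(0, cons(p(c), 0)), c))))  →  p(f(0, cons(f(0, cons(p(c), 0)), c)))   [R1 at ε]
3. p(f(0, cons(f(0, cons(p(c), 0)), c)))  →  p(f(0, cons(p(0), c)))   [R1 at 1.2.1]
4. p(f(0, cons(p(0), c)))  →  p(p(c))   [R1 at 1]

p(p(c))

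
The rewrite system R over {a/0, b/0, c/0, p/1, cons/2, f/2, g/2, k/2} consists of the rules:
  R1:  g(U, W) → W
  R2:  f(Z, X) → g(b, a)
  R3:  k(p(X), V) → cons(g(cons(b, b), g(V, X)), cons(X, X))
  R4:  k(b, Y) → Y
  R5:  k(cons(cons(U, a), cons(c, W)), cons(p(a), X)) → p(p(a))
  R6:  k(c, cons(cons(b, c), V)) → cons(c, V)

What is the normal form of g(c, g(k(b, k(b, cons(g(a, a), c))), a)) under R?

a

1. g(c, g(k(b, k(b, cons(g(a, a), c))), a))  →  g(k(b, k(b, cons(g(a, a), c))), a)   [R1 at ε]
2. g(k(b, k(b, cons(g(a, a), c))), a)  →  a   [R1 at ε]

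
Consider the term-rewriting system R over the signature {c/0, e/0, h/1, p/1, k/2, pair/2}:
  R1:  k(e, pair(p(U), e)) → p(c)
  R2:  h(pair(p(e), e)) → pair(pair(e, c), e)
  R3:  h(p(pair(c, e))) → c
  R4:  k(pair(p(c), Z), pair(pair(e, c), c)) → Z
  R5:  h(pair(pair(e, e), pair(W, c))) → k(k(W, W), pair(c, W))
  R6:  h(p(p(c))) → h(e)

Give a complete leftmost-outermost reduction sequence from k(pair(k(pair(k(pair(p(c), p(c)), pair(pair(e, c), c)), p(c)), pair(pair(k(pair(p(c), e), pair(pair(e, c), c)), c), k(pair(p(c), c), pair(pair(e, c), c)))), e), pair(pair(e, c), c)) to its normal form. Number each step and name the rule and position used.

1. k(pair(k(pair(k(pair(p(c), p(c)), pair(pair(e, c), c)), p(c)), pair(pair(k(pair(p(c), e), pair(pair(e, c), c)), c), k(pair(p(c), c), pair(pair(e, c), c)))), e), pair(pair(e, c), c))  →  k(pair(k(pair(p(c), p(c)), pair(pair(k(pair(p(c), e), pair(pair(e, c), c)), c), k(pair(p(c), c), pair(pair(e, c), c)))), e), pair(pair(e, c), c))   [R4 at 1.1.1.1]
2. k(pair(k(pair(p(c), p(c)), pair(pair(k(pair(p(c), e), pair(pair(e, c), c)), c), k(pair(p(c), c), pair(pair(e, c), c)))), e), pair(pair(e, c), c))  →  k(pair(k(pair(p(c), p(c)), pair(pair(e, c), k(pair(p(c), c), pair(pair(e, c), c)))), e), pair(pair(e, c), c))   [R4 at 1.1.2.1.1]
3. k(pair(k(pair(p(c), p(c)), pair(pair(e, c), k(pair(p(c), c), pair(pair(e, c), c)))), e), pair(pair(e, c), c))  →  k(pair(k(pair(p(c), p(c)), pair(pair(e, c), c)), e), pair(pair(e, c), c))   [R4 at 1.1.2.2]
4. k(pair(k(pair(p(c), p(c)), pair(pair(e, c), c)), e), pair(pair(e, c), c))  →  k(pair(p(c), e), pair(pair(e, c), c))   [R4 at 1.1]
5. k(pair(p(c), e), pair(pair(e, c), c))  →  e   [R4 at ε]

e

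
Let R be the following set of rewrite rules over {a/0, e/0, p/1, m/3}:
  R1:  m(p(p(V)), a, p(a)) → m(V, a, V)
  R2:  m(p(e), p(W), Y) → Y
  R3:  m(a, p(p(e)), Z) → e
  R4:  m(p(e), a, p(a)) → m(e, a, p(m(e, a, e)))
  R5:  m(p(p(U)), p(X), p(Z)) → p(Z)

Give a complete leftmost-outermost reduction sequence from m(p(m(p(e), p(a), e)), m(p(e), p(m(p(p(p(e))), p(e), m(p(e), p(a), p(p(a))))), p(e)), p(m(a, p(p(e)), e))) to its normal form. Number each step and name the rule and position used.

p(e)

1. m(p(m(p(e), p(a), e)), m(p(e), p(m(p(p(p(e))), p(e), m(p(e), p(a), p(p(a))))), p(e)), p(m(a, p(p(e)), e)))  →  m(p(e), m(p(e), p(m(p(p(p(e))), p(e), m(p(e), p(a), p(p(a))))), p(e)), p(m(a, p(p(e)), e)))   [R2 at 1.1]
2. m(p(e), m(p(e), p(m(p(p(p(e))), p(e), m(p(e), p(a), p(p(a))))), p(e)), p(m(a, p(p(e)), e)))  →  m(p(e), p(e), p(m(a, p(p(e)), e)))   [R2 at 2]
3. m(p(e), p(e), p(m(a, p(p(e)), e)))  →  p(m(a, p(p(e)), e))   [R2 at ε]
4. p(m(a, p(p(e)), e))  →  p(e)   [R3 at 1]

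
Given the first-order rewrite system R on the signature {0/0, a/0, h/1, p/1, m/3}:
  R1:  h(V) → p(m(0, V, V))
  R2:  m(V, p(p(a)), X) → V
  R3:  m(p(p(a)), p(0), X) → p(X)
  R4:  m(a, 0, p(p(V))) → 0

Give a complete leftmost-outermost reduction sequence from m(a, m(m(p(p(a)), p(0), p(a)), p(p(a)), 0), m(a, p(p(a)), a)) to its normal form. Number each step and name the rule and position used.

1. m(a, m(m(p(p(a)), p(0), p(a)), p(p(a)), 0), m(a, p(p(a)), a))  →  m(a, m(p(p(a)), p(0), p(a)), m(a, p(p(a)), a))   [R2 at 2]
2. m(a, m(p(p(a)), p(0), p(a)), m(a, p(p(a)), a))  →  m(a, p(p(a)), m(a, p(p(a)), a))   [R3 at 2]
3. m(a, p(p(a)), m(a, p(p(a)), a))  →  a   [R2 at ε]

a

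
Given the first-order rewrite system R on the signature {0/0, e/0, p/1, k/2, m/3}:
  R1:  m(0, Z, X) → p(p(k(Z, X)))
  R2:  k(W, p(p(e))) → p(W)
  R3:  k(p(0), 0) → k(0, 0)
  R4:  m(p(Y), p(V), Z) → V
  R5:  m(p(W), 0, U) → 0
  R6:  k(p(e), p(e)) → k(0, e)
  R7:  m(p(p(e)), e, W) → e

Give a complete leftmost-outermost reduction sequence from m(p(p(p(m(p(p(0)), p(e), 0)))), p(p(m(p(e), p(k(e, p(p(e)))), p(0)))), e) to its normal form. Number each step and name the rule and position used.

p(p(e))

1. m(p(p(p(m(p(p(0)), p(e), 0)))), p(p(m(p(e), p(k(e, p(p(e)))), p(0)))), e)  →  p(m(p(e), p(k(e, p(p(e)))), p(0)))   [R4 at ε]
2. p(m(p(e), p(k(e, p(p(e)))), p(0)))  →  p(k(e, p(p(e))))   [R4 at 1]
3. p(k(e, p(p(e))))  →  p(p(e))   [R2 at 1]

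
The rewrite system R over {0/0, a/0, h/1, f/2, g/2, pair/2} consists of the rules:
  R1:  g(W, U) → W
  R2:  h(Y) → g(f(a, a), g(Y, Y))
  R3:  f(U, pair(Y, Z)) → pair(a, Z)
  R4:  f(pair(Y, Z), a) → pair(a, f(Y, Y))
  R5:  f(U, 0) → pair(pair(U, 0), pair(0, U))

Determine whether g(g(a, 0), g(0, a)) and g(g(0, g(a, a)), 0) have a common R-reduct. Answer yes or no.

Reduce t₁ = g(g(a, 0), g(0, a)):
1. g(g(a, 0), g(0, a))  →  g(a, 0)   [R1 at ε]
2. g(a, 0)  →  a   [R1 at ε]

Reduce t₂ = g(g(0, g(a, a)), 0):
1. g(g(0, g(a, a)), 0)  →  g(0, g(a, a))   [R1 at ε]
2. g(0, g(a, a))  →  0   [R1 at ε]

no — NF(t₁) = a, NF(t₂) = 0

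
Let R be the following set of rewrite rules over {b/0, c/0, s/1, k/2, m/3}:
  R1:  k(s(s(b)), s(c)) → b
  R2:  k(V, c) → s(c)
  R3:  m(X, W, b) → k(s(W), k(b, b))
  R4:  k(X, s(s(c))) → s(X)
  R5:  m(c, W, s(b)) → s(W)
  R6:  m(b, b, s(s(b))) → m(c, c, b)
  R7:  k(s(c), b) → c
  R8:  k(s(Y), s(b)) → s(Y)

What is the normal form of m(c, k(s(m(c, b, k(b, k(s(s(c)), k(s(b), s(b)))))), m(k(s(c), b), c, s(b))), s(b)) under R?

1. m(c, k(s(m(c, b, k(b, k(s(s(c)), k(s(b), s(b)))))), m(k(s(c), b), c, s(b))), s(b))  →  s(k(s(m(c, b, k(b, k(s(s(c)), k(s(b), s(b)))))), m(k(s(c), b), c, s(b))))   [R5 at ε]
2. s(k(s(m(c, b, k(b, k(s(s(c)), k(s(b), s(b)))))), m(k(s(c), b), c, s(b))))  →  s(k(s(m(c, b, k(b, k(s(s(c)), s(b))))), m(k(s(c), b), c, s(b))))   [R8 at 1.1.1.3.2.2]
3. s(k(s(m(c, b, k(b, k(s(s(c)), s(b))))), m(k(s(c), b), c, s(b))))  →  s(k(s(m(c, b, k(b, s(s(c))))), m(k(s(c), b), c, s(b))))   [R8 at 1.1.1.3.2]
4. s(k(s(m(c, b, k(b, s(s(c))))), m(k(s(c), b), c, s(b))))  →  s(k(s(m(c, b, s(b))), m(k(s(c), b), c, s(b))))   [R4 at 1.1.1.3]
5. s(k(s(m(c, b, s(b))), m(k(s(c), b), c, s(b))))  →  s(k(s(s(b)), m(k(s(c), b), c, s(b))))   [R5 at 1.1.1]
6. s(k(s(s(b)), m(k(s(c), b), c, s(b))))  →  s(k(s(s(b)), m(c, c, s(b))))   [R7 at 1.2.1]
7. s(k(s(s(b)), m(c, c, s(b))))  →  s(k(s(s(b)), s(c)))   [R5 at 1.2]
8. s(k(s(s(b)), s(c)))  →  s(b)   [R1 at 1]

s(b)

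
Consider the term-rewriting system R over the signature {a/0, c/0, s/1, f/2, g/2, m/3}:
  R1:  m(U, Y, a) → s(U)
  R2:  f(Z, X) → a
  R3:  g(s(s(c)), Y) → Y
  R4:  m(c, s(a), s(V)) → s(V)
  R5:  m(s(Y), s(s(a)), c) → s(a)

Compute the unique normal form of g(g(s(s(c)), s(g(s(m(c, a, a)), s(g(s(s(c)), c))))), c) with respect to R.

c

1. g(g(s(s(c)), s(g(s(m(c, a, a)), s(g(s(s(c)), c))))), c)  →  g(s(g(s(m(c, a, a)), s(g(s(s(c)), c)))), c)   [R3 at 1]
2. g(s(g(s(m(c, a, a)), s(g(s(s(c)), c)))), c)  →  g(s(g(s(s(c)), s(g(s(s(c)), c)))), c)   [R1 at 1.1.1.1]
3. g(s(g(s(s(c)), s(g(s(s(c)), c)))), c)  →  g(s(s(g(s(s(c)), c))), c)   [R3 at 1.1]
4. g(s(s(g(s(s(c)), c))), c)  →  g(s(s(c)), c)   [R3 at 1.1.1]
5. g(s(s(c)), c)  →  c   [R3 at ε]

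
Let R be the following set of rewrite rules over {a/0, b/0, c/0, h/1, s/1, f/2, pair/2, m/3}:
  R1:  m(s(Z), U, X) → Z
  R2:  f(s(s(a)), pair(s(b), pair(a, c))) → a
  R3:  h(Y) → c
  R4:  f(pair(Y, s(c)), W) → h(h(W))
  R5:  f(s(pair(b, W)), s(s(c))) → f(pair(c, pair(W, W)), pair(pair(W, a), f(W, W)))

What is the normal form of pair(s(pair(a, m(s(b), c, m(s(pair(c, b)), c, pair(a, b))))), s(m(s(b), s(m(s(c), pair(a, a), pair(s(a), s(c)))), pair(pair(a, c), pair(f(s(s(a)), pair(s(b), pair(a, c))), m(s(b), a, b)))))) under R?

1. pair(s(pair(a, m(s(b), c, m(s(pair(c, b)), c, pair(a, b))))), s(m(s(b), s(m(s(c), pair(a, a), pair(s(a), s(c)))), pair(pair(a, c), pair(f(s(s(a)), pair(s(b), pair(a, c))), m(s(b), a, b))))))  →  pair(s(pair(a, b)), s(m(s(b), s(m(s(c), pair(a, a), pair(s(a), s(c)))), pair(pair(a, c), pair(f(s(s(a)), pair(s(b), pair(a, c))), m(s(b), a, b))))))   [R1 at 1.1.2]
2. pair(s(pair(a, b)), s(m(s(b), s(m(s(c), pair(a, a), pair(s(a), s(c)))), pair(pair(a, c), pair(f(s(s(a)), pair(s(b), pair(a, c))), m(s(b), a, b))))))  →  pair(s(pair(a, b)), s(b))   [R1 at 2.1]

pair(s(pair(a, b)), s(b))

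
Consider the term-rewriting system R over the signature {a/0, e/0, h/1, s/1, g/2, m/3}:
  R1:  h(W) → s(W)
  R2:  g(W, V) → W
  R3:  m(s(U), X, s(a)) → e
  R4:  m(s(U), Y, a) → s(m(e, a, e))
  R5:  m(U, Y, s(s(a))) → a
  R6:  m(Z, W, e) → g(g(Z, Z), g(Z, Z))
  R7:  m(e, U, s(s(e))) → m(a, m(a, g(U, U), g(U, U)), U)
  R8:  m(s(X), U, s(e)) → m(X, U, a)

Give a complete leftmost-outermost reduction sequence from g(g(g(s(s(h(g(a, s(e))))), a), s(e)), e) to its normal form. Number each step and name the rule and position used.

1. g(g(g(s(s(h(g(a, s(e))))), a), s(e)), e)  →  g(g(s(s(h(g(a, s(e))))), a), s(e))   [R2 at ε]
2. g(g(s(s(h(g(a, s(e))))), a), s(e))  →  g(s(s(h(g(a, s(e))))), a)   [R2 at ε]
3. g(s(s(h(g(a, s(e))))), a)  →  s(s(h(g(a, s(e)))))   [R2 at ε]
4. s(s(h(g(a, s(e)))))  →  s(s(s(g(a, s(e)))))   [R1 at 1.1]
5. s(s(s(g(a, s(e)))))  →  s(s(s(a)))   [R2 at 1.1.1]

s(s(s(a)))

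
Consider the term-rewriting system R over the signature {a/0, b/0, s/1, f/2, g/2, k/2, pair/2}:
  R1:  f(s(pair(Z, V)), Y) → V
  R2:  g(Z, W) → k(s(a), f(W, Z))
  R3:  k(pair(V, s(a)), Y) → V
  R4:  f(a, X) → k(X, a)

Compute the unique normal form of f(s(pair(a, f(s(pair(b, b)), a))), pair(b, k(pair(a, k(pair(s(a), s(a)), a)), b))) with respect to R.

b

1. f(s(pair(a, f(s(pair(b, b)), a))), pair(b, k(pair(a, k(pair(s(a), s(a)), a)), b)))  →  f(s(pair(b, b)), a)   [R1 at ε]
2. f(s(pair(b, b)), a)  →  b   [R1 at ε]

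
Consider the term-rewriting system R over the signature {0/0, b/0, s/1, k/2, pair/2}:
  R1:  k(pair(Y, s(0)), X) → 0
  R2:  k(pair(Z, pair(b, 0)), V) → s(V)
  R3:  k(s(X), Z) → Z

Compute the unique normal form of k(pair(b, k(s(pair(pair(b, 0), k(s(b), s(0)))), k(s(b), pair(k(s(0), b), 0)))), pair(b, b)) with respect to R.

s(pair(b, b))

1. k(pair(b, k(s(pair(pair(b, 0), k(s(b), s(0)))), k(s(b), pair(k(s(0), b), 0)))), pair(b, b))  →  k(pair(b, k(s(b), pair(k(s(0), b), 0))), pair(b, b))   [R3 at 1.2]
2. k(pair(b, k(s(b), pair(k(s(0), b), 0))), pair(b, b))  →  k(pair(b, pair(k(s(0), b), 0)), pair(b, b))   [R3 at 1.2]
3. k(pair(b, pair(k(s(0), b), 0)), pair(b, b))  →  k(pair(b, pair(b, 0)), pair(b, b))   [R3 at 1.2.1]
4. k(pair(b, pair(b, 0)), pair(b, b))  →  s(pair(b, b))   [R2 at ε]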